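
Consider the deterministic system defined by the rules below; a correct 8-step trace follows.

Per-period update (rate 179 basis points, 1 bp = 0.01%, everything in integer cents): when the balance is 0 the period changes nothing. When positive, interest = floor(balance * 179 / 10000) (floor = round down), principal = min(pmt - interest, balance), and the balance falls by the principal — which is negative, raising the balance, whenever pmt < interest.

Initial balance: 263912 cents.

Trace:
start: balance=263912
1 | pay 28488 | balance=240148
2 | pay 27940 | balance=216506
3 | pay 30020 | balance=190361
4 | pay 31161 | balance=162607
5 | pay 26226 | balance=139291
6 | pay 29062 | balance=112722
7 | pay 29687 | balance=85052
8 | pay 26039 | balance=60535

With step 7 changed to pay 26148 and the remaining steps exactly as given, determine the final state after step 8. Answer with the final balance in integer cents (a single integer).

64137

(re-executing from step 7 with the substitution; state before step 7: balance=112722)
7 | pay 26148 | balance=88591
8 | pay 26039 | balance=64137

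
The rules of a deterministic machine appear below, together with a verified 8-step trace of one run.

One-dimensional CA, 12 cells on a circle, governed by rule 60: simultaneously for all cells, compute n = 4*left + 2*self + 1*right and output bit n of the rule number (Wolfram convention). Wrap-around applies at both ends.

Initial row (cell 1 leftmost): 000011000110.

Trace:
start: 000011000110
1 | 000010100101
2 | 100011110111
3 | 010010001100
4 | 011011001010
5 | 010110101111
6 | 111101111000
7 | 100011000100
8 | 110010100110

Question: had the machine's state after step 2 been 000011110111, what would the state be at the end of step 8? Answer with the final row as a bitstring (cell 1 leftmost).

state after step 2 := 000011110111
3 | 100010001100
4 | 110011001010
5 | 101010101111
6 | 011111111000
7 | 010000000100
8 | 011000000110

011000000110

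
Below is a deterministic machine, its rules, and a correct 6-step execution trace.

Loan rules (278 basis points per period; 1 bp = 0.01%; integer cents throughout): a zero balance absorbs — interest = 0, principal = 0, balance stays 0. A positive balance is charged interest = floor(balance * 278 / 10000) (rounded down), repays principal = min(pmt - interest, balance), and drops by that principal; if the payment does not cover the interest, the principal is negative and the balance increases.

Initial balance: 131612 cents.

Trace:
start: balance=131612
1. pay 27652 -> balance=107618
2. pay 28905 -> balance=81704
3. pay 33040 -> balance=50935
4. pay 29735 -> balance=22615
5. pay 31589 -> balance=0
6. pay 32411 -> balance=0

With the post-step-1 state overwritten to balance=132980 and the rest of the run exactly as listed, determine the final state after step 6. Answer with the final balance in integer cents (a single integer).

state after step 1 := balance=132980
2. pay 28905 -> balance=107771
3. pay 33040 -> balance=77727
4. pay 29735 -> balance=50152
5. pay 31589 -> balance=19957
6. pay 32411 -> balance=0

0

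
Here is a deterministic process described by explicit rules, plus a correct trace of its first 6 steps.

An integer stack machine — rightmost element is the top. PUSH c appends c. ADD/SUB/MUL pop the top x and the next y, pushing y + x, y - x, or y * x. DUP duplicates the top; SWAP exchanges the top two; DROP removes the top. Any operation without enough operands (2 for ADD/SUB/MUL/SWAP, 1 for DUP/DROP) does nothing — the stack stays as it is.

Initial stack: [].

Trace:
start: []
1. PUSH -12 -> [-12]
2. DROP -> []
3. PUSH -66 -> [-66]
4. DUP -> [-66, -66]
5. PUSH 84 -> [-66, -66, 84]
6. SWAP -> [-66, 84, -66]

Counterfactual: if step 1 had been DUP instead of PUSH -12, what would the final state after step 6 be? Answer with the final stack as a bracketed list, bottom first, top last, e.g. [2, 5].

[-66, 84, -66]

(re-executing from step 1 with the substitution; state before step 1: [])
1. DUP -> []
2. DROP -> []
3. PUSH -66 -> [-66]
4. DUP -> [-66, -66]
5. PUSH 84 -> [-66, -66, 84]
6. SWAP -> [-66, 84, -66]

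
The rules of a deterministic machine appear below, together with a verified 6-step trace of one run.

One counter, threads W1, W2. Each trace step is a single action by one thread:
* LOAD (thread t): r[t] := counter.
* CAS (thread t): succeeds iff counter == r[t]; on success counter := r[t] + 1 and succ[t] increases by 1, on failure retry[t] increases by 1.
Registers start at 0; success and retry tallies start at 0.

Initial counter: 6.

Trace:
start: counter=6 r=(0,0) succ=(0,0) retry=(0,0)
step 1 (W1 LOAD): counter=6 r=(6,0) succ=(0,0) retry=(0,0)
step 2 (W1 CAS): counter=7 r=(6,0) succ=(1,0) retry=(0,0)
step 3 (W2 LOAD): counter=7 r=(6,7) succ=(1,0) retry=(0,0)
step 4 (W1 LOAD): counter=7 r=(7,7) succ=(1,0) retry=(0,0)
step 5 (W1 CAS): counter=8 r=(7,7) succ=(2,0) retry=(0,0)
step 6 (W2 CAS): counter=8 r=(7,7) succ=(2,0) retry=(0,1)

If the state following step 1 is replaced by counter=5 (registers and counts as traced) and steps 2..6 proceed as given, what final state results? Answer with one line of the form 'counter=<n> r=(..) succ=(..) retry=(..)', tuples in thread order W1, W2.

counter=6 r=(5,5) succ=(1,0) retry=(1,1)

state after step 1 := counter=5 r=(6,0) succ=(0,0) retry=(0,0)
step 2 (W1 CAS): counter=5 r=(6,0) succ=(0,0) retry=(1,0)
step 3 (W2 LOAD): counter=5 r=(6,5) succ=(0,0) retry=(1,0)
step 4 (W1 LOAD): counter=5 r=(5,5) succ=(0,0) retry=(1,0)
step 5 (W1 CAS): counter=6 r=(5,5) succ=(1,0) retry=(1,0)
step 6 (W2 CAS): counter=6 r=(5,5) succ=(1,0) retry=(1,1)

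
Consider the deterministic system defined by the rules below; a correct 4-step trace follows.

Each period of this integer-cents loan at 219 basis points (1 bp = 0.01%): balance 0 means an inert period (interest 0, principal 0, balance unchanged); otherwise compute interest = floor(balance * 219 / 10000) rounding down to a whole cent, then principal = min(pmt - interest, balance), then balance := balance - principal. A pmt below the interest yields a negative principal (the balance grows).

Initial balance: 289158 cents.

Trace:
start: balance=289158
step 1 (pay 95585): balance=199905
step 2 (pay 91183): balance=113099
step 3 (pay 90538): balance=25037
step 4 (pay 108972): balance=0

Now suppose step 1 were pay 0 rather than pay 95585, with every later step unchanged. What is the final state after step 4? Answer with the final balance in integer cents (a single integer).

18618

(re-executing from step 1 with the substitution; state before step 1: balance=289158)
step 1 (pay 0): balance=295490
step 2 (pay 91183): balance=210778
step 3 (pay 90538): balance=124856
step 4 (pay 108972): balance=18618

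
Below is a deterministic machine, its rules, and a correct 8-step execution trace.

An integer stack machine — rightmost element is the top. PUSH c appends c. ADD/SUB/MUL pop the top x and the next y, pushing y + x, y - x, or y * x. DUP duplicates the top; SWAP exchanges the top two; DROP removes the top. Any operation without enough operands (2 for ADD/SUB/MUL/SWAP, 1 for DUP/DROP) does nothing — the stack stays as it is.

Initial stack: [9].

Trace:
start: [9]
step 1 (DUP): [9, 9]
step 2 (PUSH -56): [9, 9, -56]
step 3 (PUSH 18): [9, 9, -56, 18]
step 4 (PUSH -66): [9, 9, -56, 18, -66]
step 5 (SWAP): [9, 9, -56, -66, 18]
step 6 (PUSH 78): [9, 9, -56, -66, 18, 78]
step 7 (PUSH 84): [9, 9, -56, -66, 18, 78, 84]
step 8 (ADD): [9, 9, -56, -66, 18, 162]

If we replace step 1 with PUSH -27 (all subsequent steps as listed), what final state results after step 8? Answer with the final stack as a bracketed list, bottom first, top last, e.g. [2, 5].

(re-executing from step 1 with the substitution; state before step 1: [9])
step 1 (PUSH -27): [9, -27]
step 2 (PUSH -56): [9, -27, -56]
step 3 (PUSH 18): [9, -27, -56, 18]
step 4 (PUSH -66): [9, -27, -56, 18, -66]
step 5 (SWAP): [9, -27, -56, -66, 18]
step 6 (PUSH 78): [9, -27, -56, -66, 18, 78]
step 7 (PUSH 84): [9, -27, -56, -66, 18, 78, 84]
step 8 (ADD): [9, -27, -56, -66, 18, 162]

[9, -27, -56, -66, 18, 162]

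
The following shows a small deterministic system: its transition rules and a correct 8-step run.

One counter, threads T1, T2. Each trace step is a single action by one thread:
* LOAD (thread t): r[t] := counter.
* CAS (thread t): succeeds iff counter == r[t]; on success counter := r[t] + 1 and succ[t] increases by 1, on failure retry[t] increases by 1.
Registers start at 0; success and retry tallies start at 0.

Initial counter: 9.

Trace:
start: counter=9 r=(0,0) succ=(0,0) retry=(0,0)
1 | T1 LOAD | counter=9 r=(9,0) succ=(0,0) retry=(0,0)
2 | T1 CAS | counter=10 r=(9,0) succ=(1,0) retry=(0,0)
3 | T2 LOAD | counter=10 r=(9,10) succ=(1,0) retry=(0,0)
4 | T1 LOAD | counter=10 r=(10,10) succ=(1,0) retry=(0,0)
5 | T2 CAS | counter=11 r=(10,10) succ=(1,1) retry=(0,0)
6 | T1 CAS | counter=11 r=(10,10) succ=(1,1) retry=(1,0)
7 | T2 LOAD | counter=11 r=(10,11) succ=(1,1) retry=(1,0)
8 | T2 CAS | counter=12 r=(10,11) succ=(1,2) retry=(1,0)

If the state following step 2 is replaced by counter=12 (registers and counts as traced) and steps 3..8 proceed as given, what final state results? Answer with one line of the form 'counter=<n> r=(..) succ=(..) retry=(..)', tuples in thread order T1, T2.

state after step 2 := counter=12 r=(9,0) succ=(1,0) retry=(0,0)
3 | T2 LOAD | counter=12 r=(9,12) succ=(1,0) retry=(0,0)
4 | T1 LOAD | counter=12 r=(12,12) succ=(1,0) retry=(0,0)
5 | T2 CAS | counter=13 r=(12,12) succ=(1,1) retry=(0,0)
6 | T1 CAS | counter=13 r=(12,12) succ=(1,1) retry=(1,0)
7 | T2 LOAD | counter=13 r=(12,13) succ=(1,1) retry=(1,0)
8 | T2 CAS | counter=14 r=(12,13) succ=(1,2) retry=(1,0)

counter=14 r=(12,13) succ=(1,2) retry=(1,0)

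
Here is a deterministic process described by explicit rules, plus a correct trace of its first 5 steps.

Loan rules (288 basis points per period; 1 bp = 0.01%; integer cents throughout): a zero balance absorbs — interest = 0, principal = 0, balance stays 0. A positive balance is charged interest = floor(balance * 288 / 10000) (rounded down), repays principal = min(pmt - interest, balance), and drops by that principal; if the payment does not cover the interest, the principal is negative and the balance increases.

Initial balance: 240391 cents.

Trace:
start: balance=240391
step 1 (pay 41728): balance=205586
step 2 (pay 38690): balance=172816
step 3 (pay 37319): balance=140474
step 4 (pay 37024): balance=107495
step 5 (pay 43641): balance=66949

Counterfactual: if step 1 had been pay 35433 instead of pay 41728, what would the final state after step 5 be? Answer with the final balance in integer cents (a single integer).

(re-executing from step 1 with the substitution; state before step 1: balance=240391)
step 1 (pay 35433): balance=211881
step 2 (pay 38690): balance=179293
step 3 (pay 37319): balance=147137
step 4 (pay 37024): balance=114350
step 5 (pay 43641): balance=74002

74002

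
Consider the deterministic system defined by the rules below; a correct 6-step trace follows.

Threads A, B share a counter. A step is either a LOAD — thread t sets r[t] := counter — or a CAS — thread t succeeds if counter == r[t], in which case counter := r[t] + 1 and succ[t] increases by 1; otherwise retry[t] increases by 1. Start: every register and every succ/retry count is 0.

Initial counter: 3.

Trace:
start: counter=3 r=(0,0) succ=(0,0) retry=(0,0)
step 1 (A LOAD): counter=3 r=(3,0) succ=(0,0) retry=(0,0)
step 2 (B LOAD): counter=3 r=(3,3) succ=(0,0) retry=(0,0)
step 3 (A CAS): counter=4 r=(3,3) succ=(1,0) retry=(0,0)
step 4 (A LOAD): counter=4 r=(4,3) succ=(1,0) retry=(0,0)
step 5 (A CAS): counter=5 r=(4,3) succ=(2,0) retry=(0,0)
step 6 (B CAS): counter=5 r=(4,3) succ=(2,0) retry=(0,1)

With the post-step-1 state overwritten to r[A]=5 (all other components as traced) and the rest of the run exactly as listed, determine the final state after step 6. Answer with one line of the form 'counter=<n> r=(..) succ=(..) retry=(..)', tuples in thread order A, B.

state after step 1 := counter=3 r=(5,0) succ=(0,0) retry=(0,0)
step 2 (B LOAD): counter=3 r=(5,3) succ=(0,0) retry=(0,0)
step 3 (A CAS): counter=3 r=(5,3) succ=(0,0) retry=(1,0)
step 4 (A LOAD): counter=3 r=(3,3) succ=(0,0) retry=(1,0)
step 5 (A CAS): counter=4 r=(3,3) succ=(1,0) retry=(1,0)
step 6 (B CAS): counter=4 r=(3,3) succ=(1,0) retry=(1,1)

counter=4 r=(3,3) succ=(1,0) retry=(1,1)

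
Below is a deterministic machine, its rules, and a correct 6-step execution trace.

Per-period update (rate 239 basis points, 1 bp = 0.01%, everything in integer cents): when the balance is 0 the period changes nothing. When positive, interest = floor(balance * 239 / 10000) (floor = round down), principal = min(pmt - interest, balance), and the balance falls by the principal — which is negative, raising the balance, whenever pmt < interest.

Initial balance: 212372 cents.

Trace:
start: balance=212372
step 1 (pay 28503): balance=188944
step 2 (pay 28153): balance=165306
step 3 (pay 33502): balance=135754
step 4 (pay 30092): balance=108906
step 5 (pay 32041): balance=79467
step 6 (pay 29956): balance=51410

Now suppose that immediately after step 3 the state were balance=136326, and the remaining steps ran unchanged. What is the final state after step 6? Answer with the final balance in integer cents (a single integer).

state after step 3 := balance=136326
step 4 (pay 30092): balance=109492
step 5 (pay 32041): balance=80067
step 6 (pay 29956): balance=52024

52024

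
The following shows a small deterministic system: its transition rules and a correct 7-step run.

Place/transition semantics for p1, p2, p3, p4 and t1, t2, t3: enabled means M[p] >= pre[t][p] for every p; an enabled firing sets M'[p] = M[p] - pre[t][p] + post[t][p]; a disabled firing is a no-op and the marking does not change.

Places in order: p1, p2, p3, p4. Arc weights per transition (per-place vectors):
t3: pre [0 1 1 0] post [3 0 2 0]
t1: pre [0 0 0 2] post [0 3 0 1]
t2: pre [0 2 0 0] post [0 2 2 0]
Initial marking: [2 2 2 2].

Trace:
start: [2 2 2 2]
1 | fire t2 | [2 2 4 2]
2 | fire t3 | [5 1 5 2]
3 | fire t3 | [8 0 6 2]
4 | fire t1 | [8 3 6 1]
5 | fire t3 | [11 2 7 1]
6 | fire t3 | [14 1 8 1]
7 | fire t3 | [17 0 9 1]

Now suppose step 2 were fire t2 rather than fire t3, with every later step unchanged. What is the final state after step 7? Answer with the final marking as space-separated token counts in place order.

(re-executing from step 2 with the substitution; state before step 2: [2 2 4 2])
2 | fire t2 | [2 2 6 2]
3 | fire t3 | [5 1 7 2]
4 | fire t1 | [5 4 7 1]
5 | fire t3 | [8 3 8 1]
6 | fire t3 | [11 2 9 1]
7 | fire t3 | [14 1 10 1]

14 1 10 1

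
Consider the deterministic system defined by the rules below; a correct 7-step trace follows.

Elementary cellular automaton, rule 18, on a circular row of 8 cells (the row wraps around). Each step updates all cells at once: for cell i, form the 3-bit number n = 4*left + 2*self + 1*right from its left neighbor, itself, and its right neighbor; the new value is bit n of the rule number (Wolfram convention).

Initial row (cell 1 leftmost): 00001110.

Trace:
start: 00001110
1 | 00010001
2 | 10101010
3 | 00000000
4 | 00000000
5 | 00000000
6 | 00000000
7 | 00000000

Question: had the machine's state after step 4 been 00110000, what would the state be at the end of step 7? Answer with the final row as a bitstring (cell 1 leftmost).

00000011

state after step 4 := 00110000
5 | 01001000
6 | 10110100
7 | 00000011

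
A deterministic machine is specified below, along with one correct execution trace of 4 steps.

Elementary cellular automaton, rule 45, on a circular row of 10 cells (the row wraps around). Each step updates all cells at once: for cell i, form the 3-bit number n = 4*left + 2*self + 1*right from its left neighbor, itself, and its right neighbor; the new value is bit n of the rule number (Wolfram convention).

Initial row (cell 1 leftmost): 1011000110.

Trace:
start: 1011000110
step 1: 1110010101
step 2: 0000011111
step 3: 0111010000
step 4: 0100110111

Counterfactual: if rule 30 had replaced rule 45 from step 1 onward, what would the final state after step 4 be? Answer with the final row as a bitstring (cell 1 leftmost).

0110101011

(re-executing steps 1..4 under rule 30; state before step 1: 1011000110)
step 1: 1010101100
step 2: 1010101011
step 3: 0010101010
step 4: 0110101011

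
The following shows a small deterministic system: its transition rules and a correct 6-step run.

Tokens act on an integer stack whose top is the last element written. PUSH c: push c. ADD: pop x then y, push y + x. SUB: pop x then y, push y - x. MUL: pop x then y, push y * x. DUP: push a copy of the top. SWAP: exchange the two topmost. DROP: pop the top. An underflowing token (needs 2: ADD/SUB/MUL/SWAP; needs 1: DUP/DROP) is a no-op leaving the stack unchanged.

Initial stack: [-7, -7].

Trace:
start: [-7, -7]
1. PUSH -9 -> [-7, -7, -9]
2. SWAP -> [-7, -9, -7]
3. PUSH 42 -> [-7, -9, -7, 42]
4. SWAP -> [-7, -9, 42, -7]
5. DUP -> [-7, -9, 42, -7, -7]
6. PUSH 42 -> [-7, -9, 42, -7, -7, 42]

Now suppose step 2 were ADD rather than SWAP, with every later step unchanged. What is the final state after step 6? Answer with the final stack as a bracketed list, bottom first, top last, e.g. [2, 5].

[-7, 42, -16, -16, 42]

(re-executing from step 2 with the substitution; state before step 2: [-7, -7, -9])
2. ADD -> [-7, -16]
3. PUSH 42 -> [-7, -16, 42]
4. SWAP -> [-7, 42, -16]
5. DUP -> [-7, 42, -16, -16]
6. PUSH 42 -> [-7, 42, -16, -16, 42]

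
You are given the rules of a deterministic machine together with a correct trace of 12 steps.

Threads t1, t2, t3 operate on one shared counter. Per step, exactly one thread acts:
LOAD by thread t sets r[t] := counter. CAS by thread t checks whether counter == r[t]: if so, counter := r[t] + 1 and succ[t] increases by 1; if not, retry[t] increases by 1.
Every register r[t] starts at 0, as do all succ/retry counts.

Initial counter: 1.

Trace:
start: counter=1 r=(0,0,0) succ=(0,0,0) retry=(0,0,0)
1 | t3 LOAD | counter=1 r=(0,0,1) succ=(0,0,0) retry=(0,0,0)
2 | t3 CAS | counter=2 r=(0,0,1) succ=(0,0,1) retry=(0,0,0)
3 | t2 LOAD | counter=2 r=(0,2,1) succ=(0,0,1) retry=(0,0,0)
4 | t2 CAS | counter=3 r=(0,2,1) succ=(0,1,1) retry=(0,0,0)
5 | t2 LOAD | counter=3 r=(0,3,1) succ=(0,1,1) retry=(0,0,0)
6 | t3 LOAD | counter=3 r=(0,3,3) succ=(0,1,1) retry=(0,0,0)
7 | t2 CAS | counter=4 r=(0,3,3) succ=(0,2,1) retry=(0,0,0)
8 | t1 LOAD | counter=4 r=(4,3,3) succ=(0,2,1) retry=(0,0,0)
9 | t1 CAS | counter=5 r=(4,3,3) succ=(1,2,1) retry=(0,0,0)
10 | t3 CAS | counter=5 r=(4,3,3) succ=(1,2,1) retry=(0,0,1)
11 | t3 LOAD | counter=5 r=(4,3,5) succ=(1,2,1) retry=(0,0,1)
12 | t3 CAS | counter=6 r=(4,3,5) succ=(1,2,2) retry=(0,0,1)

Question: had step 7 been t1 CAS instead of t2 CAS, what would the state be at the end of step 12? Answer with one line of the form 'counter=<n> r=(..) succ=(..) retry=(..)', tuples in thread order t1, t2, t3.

counter=5 r=(3,3,4) succ=(1,1,2) retry=(1,0,1)

(re-executing from step 7 with the substitution; state before step 7: counter=3 r=(0,3,3) succ=(0,1,1) retry=(0,0,0))
7 | t1 CAS | counter=3 r=(0,3,3) succ=(0,1,1) retry=(1,0,0)
8 | t1 LOAD | counter=3 r=(3,3,3) succ=(0,1,1) retry=(1,0,0)
9 | t1 CAS | counter=4 r=(3,3,3) succ=(1,1,1) retry=(1,0,0)
10 | t3 CAS | counter=4 r=(3,3,3) succ=(1,1,1) retry=(1,0,1)
11 | t3 LOAD | counter=4 r=(3,3,4) succ=(1,1,1) retry=(1,0,1)
12 | t3 CAS | counter=5 r=(3,3,4) succ=(1,1,2) retry=(1,0,1)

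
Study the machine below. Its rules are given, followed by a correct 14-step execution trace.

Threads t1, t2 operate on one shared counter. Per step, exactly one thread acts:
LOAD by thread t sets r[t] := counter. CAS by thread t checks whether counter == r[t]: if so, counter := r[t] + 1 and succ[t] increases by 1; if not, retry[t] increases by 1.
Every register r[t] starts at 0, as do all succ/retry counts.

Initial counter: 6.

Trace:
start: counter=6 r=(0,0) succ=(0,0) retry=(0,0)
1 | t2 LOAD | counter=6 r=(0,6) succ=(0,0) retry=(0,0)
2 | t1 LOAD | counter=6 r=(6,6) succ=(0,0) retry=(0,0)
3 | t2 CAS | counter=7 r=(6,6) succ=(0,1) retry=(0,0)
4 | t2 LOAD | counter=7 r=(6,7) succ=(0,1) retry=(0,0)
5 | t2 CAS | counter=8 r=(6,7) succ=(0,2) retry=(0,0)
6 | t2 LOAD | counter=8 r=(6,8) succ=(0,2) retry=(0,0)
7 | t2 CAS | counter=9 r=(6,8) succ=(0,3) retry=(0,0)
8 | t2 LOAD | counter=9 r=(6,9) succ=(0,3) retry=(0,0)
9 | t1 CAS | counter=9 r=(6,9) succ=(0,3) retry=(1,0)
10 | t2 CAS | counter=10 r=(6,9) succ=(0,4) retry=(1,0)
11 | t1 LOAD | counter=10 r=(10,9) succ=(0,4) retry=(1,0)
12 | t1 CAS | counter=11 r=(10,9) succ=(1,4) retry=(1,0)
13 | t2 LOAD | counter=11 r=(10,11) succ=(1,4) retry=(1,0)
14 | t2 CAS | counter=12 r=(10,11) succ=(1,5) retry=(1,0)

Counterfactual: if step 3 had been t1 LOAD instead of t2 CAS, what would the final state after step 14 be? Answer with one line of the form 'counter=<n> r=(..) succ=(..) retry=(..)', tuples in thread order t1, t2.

counter=11 r=(9,10) succ=(1,4) retry=(1,0)

(re-executing from step 3 with the substitution; state before step 3: counter=6 r=(6,6) succ=(0,0) retry=(0,0))
3 | t1 LOAD | counter=6 r=(6,6) succ=(0,0) retry=(0,0)
4 | t2 LOAD | counter=6 r=(6,6) succ=(0,0) retry=(0,0)
5 | t2 CAS | counter=7 r=(6,6) succ=(0,1) retry=(0,0)
6 | t2 LOAD | counter=7 r=(6,7) succ=(0,1) retry=(0,0)
7 | t2 CAS | counter=8 r=(6,7) succ=(0,2) retry=(0,0)
8 | t2 LOAD | counter=8 r=(6,8) succ=(0,2) retry=(0,0)
9 | t1 CAS | counter=8 r=(6,8) succ=(0,2) retry=(1,0)
10 | t2 CAS | counter=9 r=(6,8) succ=(0,3) retry=(1,0)
11 | t1 LOAD | counter=9 r=(9,8) succ=(0,3) retry=(1,0)
12 | t1 CAS | counter=10 r=(9,8) succ=(1,3) retry=(1,0)
13 | t2 LOAD | counter=10 r=(9,10) succ=(1,3) retry=(1,0)
14 | t2 CAS | counter=11 r=(9,10) succ=(1,4) retry=(1,0)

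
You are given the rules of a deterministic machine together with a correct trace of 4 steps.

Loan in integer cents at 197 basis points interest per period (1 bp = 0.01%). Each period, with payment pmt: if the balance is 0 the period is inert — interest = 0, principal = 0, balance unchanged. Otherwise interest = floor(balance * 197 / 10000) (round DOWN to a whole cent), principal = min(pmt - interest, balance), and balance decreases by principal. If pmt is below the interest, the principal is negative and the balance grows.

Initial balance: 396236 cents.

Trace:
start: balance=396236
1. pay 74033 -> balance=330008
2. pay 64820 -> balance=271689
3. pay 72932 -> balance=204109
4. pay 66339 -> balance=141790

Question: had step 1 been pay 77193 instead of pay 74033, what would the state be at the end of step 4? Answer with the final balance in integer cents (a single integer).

(re-executing from step 1 with the substitution; state before step 1: balance=396236)
1. pay 77193 -> balance=326848
2. pay 64820 -> balance=268466
3. pay 72932 -> balance=200822
4. pay 66339 -> balance=138439

138439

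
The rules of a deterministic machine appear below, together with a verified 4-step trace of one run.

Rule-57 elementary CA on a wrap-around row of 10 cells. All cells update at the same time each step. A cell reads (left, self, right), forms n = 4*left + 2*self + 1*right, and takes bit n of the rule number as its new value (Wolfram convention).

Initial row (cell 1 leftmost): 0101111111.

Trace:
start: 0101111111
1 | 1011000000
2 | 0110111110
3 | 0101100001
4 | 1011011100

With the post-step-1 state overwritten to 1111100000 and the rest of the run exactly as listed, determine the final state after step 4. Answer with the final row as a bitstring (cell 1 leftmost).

1100101100

state after step 1 := 1111100000
2 | 1000011110
3 | 0111010001
4 | 1100101100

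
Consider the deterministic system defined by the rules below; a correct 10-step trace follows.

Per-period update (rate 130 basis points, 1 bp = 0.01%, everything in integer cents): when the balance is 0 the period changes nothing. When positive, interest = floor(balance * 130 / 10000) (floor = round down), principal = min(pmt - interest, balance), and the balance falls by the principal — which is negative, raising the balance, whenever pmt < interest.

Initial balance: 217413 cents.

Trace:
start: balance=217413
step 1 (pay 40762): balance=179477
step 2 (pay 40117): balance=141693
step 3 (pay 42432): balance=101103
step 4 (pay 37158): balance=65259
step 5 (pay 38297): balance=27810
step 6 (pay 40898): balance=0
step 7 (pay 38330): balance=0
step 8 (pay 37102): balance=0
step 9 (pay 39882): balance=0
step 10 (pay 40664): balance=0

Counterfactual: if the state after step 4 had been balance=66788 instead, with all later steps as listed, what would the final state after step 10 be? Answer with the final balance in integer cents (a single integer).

state after step 4 := balance=66788
step 5 (pay 38297): balance=29359
step 6 (pay 40898): balance=0
step 7 (pay 38330): balance=0
step 8 (pay 37102): balance=0
step 9 (pay 39882): balance=0
step 10 (pay 40664): balance=0

0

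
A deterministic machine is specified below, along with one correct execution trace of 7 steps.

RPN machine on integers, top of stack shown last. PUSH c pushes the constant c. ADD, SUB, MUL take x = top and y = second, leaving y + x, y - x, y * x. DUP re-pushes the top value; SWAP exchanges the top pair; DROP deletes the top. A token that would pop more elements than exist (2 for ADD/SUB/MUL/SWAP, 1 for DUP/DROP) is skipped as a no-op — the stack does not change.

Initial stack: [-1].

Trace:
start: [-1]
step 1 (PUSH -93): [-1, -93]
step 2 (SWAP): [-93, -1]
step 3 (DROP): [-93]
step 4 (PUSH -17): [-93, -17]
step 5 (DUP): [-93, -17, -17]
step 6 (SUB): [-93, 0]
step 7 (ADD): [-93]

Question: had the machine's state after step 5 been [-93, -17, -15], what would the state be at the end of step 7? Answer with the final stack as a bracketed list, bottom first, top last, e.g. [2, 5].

state after step 5 := [-93, -17, -15]
step 6 (SUB): [-93, -2]
step 7 (ADD): [-95]

[-95]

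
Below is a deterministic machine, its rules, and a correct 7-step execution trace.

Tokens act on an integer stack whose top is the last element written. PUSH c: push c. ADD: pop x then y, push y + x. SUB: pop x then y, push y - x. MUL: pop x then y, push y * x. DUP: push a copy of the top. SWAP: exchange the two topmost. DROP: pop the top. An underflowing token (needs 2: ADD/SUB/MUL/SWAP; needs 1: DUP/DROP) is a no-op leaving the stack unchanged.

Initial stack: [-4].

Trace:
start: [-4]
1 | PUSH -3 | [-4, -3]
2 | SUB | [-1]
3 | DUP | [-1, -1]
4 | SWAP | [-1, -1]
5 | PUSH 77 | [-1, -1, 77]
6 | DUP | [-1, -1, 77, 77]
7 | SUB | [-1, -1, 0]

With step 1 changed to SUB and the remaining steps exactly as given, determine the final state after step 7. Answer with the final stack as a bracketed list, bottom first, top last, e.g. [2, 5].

(re-executing from step 1 with the substitution; state before step 1: [-4])
1 | SUB | [-4]
2 | SUB | [-4]
3 | DUP | [-4, -4]
4 | SWAP | [-4, -4]
5 | PUSH 77 | [-4, -4, 77]
6 | DUP | [-4, -4, 77, 77]
7 | SUB | [-4, -4, 0]

[-4, -4, 0]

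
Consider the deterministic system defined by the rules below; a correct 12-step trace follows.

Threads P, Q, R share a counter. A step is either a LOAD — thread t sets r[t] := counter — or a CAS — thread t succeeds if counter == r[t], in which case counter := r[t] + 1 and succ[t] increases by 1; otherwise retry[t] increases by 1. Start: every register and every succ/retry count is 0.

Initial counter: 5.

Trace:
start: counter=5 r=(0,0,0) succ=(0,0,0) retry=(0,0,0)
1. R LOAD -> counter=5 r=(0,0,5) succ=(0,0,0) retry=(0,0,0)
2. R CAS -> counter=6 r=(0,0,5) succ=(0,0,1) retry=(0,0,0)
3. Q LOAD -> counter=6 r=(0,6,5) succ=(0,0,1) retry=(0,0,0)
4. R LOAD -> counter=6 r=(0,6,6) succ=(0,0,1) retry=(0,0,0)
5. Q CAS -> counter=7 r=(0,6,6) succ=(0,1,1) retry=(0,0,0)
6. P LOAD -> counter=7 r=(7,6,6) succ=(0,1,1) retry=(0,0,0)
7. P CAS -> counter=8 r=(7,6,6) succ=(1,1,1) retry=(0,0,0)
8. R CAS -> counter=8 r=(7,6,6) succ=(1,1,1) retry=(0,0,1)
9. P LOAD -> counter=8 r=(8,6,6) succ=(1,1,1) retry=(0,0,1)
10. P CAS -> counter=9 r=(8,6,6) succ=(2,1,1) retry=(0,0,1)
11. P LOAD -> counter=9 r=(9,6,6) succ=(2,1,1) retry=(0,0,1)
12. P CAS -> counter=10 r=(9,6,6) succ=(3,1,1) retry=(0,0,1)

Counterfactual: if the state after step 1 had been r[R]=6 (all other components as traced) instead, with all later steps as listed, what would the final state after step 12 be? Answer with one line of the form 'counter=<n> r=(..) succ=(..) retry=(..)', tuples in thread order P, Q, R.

counter=9 r=(8,5,5) succ=(3,1,0) retry=(0,0,2)

state after step 1 := counter=5 r=(0,0,6) succ=(0,0,0) retry=(0,0,0)
2. R CAS -> counter=5 r=(0,0,6) succ=(0,0,0) retry=(0,0,1)
3. Q LOAD -> counter=5 r=(0,5,6) succ=(0,0,0) retry=(0,0,1)
4. R LOAD -> counter=5 r=(0,5,5) succ=(0,0,0) retry=(0,0,1)
5. Q CAS -> counter=6 r=(0,5,5) succ=(0,1,0) retry=(0,0,1)
6. P LOAD -> counter=6 r=(6,5,5) succ=(0,1,0) retry=(0,0,1)
7. P CAS -> counter=7 r=(6,5,5) succ=(1,1,0) retry=(0,0,1)
8. R CAS -> counter=7 r=(6,5,5) succ=(1,1,0) retry=(0,0,2)
9. P LOAD -> counter=7 r=(7,5,5) succ=(1,1,0) retry=(0,0,2)
10. P CAS -> counter=8 r=(7,5,5) succ=(2,1,0) retry=(0,0,2)
11. P LOAD -> counter=8 r=(8,5,5) succ=(2,1,0) retry=(0,0,2)
12. P CAS -> counter=9 r=(8,5,5) succ=(3,1,0) retry=(0,0,2)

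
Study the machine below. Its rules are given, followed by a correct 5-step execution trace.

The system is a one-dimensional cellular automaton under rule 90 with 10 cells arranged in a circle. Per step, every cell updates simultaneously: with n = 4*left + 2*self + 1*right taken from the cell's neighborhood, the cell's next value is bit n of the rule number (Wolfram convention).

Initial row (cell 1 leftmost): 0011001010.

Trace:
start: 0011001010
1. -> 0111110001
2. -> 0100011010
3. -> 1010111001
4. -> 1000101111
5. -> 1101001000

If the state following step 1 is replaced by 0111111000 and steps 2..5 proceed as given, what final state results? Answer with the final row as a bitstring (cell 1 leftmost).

0110011000

state after step 1 := 0111111000
2. -> 1100001100
3. -> 1110011111
4. -> 0011110000
5. -> 0110011000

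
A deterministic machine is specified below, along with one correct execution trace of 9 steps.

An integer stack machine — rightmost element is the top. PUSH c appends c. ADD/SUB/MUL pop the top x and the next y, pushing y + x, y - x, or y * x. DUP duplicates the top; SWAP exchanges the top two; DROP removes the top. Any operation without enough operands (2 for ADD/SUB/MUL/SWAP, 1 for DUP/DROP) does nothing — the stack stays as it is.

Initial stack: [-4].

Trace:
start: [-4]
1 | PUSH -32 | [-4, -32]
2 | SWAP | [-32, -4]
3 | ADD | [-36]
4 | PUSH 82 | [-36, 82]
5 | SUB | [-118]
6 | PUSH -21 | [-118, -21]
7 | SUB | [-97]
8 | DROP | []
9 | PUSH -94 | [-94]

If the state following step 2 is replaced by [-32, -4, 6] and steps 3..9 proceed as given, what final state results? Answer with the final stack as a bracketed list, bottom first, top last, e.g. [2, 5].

state after step 2 := [-32, -4, 6]
3 | ADD | [-32, 2]
4 | PUSH 82 | [-32, 2, 82]
5 | SUB | [-32, -80]
6 | PUSH -21 | [-32, -80, -21]
7 | SUB | [-32, -59]
8 | DROP | [-32]
9 | PUSH -94 | [-32, -94]

[-32, -94]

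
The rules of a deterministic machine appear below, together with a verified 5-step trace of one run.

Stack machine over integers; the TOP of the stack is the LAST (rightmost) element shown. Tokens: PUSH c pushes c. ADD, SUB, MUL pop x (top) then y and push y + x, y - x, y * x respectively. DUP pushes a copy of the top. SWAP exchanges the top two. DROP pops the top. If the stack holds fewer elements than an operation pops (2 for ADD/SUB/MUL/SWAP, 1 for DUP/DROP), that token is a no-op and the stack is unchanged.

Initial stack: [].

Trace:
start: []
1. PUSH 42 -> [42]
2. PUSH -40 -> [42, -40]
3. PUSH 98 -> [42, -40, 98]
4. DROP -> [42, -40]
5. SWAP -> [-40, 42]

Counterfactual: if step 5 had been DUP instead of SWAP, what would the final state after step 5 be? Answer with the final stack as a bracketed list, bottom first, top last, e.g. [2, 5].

(re-executing from step 5 with the substitution; state before step 5: [42, -40])
5. DUP -> [42, -40, -40]

[42, -40, -40]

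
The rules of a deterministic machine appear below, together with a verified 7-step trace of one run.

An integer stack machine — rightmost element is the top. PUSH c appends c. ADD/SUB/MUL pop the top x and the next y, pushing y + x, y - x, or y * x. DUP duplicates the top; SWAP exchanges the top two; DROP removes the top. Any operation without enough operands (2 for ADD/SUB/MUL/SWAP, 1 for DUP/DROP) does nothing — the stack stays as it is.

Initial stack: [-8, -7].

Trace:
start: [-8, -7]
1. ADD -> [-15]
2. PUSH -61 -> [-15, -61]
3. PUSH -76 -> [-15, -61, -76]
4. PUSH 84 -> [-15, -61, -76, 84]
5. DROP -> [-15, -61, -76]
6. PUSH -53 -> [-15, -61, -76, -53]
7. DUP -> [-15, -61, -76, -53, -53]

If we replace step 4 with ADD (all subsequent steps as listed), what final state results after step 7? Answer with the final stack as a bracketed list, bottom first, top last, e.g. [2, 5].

[-15, -53, -53]

(re-executing from step 4 with the substitution; state before step 4: [-15, -61, -76])
4. ADD -> [-15, -137]
5. DROP -> [-15]
6. PUSH -53 -> [-15, -53]
7. DUP -> [-15, -53, -53]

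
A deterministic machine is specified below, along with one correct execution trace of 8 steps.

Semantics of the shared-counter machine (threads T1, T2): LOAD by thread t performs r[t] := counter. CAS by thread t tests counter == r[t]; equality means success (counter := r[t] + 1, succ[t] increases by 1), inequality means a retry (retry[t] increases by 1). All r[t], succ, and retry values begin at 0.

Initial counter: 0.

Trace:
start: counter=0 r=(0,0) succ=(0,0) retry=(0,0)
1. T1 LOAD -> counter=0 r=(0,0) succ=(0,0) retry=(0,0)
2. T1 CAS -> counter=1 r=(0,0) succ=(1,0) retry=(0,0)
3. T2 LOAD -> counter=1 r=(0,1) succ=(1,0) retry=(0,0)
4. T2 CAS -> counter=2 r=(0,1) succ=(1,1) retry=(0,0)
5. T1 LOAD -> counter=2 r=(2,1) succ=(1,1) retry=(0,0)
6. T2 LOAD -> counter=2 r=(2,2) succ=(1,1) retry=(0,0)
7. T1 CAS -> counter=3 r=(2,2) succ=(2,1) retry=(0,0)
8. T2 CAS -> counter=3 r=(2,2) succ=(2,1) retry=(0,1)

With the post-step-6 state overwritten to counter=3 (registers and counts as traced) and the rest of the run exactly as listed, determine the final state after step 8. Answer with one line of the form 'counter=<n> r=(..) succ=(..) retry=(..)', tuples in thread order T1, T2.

counter=3 r=(2,2) succ=(1,1) retry=(1,1)

state after step 6 := counter=3 r=(2,2) succ=(1,1) retry=(0,0)
7. T1 CAS -> counter=3 r=(2,2) succ=(1,1) retry=(1,0)
8. T2 CAS -> counter=3 r=(2,2) succ=(1,1) retry=(1,1)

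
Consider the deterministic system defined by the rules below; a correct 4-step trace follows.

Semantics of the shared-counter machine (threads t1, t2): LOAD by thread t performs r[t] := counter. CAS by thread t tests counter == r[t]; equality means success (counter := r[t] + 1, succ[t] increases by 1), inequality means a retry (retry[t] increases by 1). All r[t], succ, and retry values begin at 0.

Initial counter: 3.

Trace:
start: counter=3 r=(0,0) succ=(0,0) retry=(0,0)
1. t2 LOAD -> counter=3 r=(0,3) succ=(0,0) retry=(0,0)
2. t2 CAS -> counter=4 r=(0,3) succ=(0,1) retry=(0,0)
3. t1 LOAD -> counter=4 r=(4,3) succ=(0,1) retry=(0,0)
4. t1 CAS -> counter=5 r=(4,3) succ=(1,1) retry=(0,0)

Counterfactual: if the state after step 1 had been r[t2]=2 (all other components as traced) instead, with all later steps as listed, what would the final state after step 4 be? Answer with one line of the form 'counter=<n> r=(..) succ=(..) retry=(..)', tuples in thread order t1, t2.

counter=4 r=(3,2) succ=(1,0) retry=(0,1)

state after step 1 := counter=3 r=(0,2) succ=(0,0) retry=(0,0)
2. t2 CAS -> counter=3 r=(0,2) succ=(0,0) retry=(0,1)
3. t1 LOAD -> counter=3 r=(3,2) succ=(0,0) retry=(0,1)
4. t1 CAS -> counter=4 r=(3,2) succ=(1,0) retry=(0,1)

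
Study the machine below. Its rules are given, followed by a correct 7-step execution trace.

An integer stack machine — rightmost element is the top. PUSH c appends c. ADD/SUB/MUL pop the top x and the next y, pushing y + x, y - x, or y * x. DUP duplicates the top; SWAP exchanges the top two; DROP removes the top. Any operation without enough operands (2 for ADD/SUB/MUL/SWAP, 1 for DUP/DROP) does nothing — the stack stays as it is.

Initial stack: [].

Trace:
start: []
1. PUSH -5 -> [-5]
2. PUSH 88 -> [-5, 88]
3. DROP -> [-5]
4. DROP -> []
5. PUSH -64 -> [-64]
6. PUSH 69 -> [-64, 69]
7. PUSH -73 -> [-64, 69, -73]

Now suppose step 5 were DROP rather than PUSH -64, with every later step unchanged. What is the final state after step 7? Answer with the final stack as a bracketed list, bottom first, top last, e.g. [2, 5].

[69, -73]

(re-executing from step 5 with the substitution; state before step 5: [])
5. DROP -> []
6. PUSH 69 -> [69]
7. PUSH -73 -> [69, -73]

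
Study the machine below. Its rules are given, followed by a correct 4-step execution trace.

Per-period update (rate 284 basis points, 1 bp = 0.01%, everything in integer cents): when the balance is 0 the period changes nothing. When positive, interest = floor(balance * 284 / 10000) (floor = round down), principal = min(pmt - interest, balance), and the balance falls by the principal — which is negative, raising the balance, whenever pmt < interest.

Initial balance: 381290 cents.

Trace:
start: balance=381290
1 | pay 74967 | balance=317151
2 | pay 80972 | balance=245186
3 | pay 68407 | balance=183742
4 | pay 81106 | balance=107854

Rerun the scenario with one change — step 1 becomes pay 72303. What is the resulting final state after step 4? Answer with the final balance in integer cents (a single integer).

110751

(re-executing from step 1 with the substitution; state before step 1: balance=381290)
1 | pay 72303 | balance=319815
2 | pay 80972 | balance=247925
3 | pay 68407 | balance=186559
4 | pay 81106 | balance=110751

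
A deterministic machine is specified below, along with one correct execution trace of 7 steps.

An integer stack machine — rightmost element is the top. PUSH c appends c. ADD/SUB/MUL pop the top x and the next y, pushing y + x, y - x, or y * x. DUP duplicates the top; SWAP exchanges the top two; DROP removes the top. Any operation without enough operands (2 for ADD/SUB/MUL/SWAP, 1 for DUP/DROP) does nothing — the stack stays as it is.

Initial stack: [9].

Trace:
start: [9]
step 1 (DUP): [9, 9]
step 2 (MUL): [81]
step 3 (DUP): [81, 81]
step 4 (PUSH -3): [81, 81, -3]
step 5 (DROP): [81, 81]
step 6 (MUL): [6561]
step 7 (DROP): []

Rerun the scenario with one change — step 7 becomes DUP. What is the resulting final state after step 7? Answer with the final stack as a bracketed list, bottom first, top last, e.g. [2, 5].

[6561, 6561]

(re-executing from step 7 with the substitution; state before step 7: [6561])
step 7 (DUP): [6561, 6561]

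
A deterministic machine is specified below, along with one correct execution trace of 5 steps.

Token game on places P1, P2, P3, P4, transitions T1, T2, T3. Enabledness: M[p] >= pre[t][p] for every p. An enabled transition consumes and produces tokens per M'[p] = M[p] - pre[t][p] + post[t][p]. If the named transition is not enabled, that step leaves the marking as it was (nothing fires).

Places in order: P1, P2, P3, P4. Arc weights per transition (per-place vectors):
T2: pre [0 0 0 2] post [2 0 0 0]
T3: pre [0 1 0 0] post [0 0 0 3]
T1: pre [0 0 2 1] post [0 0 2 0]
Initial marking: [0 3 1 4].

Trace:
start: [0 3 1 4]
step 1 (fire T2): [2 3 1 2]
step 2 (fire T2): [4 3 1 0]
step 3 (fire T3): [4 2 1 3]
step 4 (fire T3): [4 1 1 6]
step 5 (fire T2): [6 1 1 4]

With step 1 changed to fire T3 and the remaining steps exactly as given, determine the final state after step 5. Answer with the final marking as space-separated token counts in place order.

4 0 1 9

(re-executing from step 1 with the substitution; state before step 1: [0 3 1 4])
step 1 (fire T3): [0 2 1 7]
step 2 (fire T2): [2 2 1 5]
step 3 (fire T3): [2 1 1 8]
step 4 (fire T3): [2 0 1 11]
step 5 (fire T2): [4 0 1 9]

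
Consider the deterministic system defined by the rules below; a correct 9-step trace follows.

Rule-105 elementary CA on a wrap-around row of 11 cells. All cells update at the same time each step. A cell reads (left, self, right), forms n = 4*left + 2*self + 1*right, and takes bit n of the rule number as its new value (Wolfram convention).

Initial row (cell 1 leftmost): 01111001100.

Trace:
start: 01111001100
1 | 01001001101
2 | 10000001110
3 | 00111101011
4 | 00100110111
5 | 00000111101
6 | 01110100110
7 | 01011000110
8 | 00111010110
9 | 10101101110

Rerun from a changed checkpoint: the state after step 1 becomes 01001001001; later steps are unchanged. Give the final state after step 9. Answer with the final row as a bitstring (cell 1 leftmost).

state after step 1 := 01001001001
2 | 10000000000
3 | 00111111110
4 | 10100000010
5 | 01001111001
6 | 10001001000
7 | 00100000010
8 | 10001111000
9 | 00101001010

00101001010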